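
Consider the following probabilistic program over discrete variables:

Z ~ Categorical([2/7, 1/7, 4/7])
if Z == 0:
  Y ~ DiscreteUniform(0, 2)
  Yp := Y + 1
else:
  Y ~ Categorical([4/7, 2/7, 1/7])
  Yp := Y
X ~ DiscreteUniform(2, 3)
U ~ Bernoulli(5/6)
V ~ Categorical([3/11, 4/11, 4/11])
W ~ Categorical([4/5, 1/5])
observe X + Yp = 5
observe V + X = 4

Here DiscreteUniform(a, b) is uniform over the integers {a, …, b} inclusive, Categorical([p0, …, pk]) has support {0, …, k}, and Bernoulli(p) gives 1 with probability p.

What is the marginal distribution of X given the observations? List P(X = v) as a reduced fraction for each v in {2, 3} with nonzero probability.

P(X=2) = 14/43, P(X=3) = 29/43

Enumerate traces; 16 have nonzero weight after conditioning:
  (Z=0, Y=1, X=3, U=0, V=1, W=0) weight 8/3465
  (Z=0, Y=1, X=3, U=0, V=1, W=1) weight 2/3465
  (Z=0, Y=1, X=3, U=1, V=1, W=0) weight 8/693
  (Z=0, Y=1, X=3, U=1, V=1, W=1) weight 2/693
  (Z=0, Y=2, X=2, U=0, V=2, W=0) weight 8/3465
  (Z=0, Y=2, X=2, U=0, V=2, W=1) weight 2/3465
  (Z=0, Y=2, X=2, U=1, V=2, W=0) weight 8/693
  (Z=0, Y=2, X=2, U=1, V=2, W=1) weight 2/693
  … 8 more
Group by X:
  weight(X=2) = 4/231
  weight(X=3) = 58/1617
Total weight = 4/231 + 58/1617 = 86/1617
P(X=2 | obs) = 4/231 / 86/1617 = 14/43
P(X=3 | obs) = 58/1617 / 86/1617 = 29/43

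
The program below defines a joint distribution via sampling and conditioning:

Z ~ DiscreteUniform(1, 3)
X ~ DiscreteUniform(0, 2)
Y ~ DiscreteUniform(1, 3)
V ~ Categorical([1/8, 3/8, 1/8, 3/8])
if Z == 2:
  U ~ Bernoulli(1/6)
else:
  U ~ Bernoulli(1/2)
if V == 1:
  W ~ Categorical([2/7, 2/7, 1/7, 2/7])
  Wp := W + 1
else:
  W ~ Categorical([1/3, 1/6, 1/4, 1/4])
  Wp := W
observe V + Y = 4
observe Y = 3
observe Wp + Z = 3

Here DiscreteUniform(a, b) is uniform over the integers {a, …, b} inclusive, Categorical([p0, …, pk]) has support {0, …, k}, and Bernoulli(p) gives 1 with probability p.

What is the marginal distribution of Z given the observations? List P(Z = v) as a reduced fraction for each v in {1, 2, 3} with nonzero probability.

P(Z=1) = 1/2, P(Z=2) = 1/2

Enumerate traces; 12 have nonzero weight after conditioning:
  (Z=1, X=0, Y=3, V=1, U=0, W=1) weight 1/504
  (Z=1, X=0, Y=3, V=1, U=1, W=1) weight 1/504
  (Z=1, X=1, Y=3, V=1, U=0, W=1) weight 1/504
  (Z=1, X=1, Y=3, V=1, U=1, W=1) weight 1/504
  (Z=1, X=2, Y=3, V=1, U=0, W=1) weight 1/504
  (Z=1, X=2, Y=3, V=1, U=1, W=1) weight 1/504
  (Z=2, X=0, Y=3, V=1, U=0, W=0) weight 5/1512
  (Z=2, X=0, Y=3, V=1, U=1, W=0) weight 1/1512
  … 4 more
Group by Z:
  weight(Z=1) = 1/84
  weight(Z=2) = 1/84
Total weight = 1/84 + 1/84 = 1/42
P(Z=1 | obs) = 1/84 / 1/42 = 1/2
P(Z=2 | obs) = 1/84 / 1/42 = 1/2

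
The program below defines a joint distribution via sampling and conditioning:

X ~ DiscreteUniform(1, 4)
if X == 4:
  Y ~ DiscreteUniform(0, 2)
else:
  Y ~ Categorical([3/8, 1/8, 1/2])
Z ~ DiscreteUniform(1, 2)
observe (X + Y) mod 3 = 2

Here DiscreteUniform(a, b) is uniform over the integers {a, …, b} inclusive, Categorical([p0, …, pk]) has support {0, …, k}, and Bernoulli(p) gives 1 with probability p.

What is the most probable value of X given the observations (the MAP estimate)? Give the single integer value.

Enumerate traces; 8 have nonzero weight after conditioning:
  (X=1, Y=1, Z=1) weight 1/64
  (X=1, Y=1, Z=2) weight 1/64
  (X=2, Y=0, Z=1) weight 3/64
  (X=2, Y=0, Z=2) weight 3/64
  (X=3, Y=2, Z=1) weight 1/16
  (X=3, Y=2, Z=2) weight 1/16
  (X=4, Y=1, Z=1) weight 1/24
  (X=4, Y=1, Z=2) weight 1/24
Group by X:
  weight(X=1) = 1/32
  weight(X=2) = 3/32
  weight(X=3) = 1/8
  weight(X=4) = 1/12
Total weight = 1/32 + 3/32 + 1/8 + 1/12 = 1/3
P(X=1 | obs) = 1/32 / 1/3 = 3/32
P(X=2 | obs) = 3/32 / 1/3 = 9/32
P(X=3 | obs) = 1/8 / 1/3 = 3/8
P(X=4 | obs) = 1/12 / 1/3 = 1/4
argmax = 3

argmax_v P(X = v | obs) = 3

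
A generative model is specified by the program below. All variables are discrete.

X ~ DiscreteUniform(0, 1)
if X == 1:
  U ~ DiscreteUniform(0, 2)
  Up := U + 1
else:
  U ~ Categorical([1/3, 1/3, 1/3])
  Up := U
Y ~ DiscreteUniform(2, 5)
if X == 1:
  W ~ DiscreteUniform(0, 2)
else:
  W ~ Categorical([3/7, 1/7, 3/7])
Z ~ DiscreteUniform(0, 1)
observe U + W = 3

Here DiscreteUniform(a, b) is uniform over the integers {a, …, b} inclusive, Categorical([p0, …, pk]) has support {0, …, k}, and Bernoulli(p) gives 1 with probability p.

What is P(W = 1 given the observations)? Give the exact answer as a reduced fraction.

Enumerate traces; 32 have nonzero weight after conditioning:
  (X=0, U=1, Y=2, W=2, Z=0) weight 1/112
  (X=0, U=1, Y=2, W=2, Z=1) weight 1/112
  (X=0, U=1, Y=3, W=2, Z=0) weight 1/112
  (X=0, U=1, Y=3, W=2, Z=1) weight 1/112
  (X=0, U=1, Y=4, W=2, Z=0) weight 1/112
  (X=0, U=1, Y=4, W=2, Z=1) weight 1/112
  (X=0, U=1, Y=5, W=2, Z=0) weight 1/112
  (X=0, U=1, Y=5, W=2, Z=1) weight 1/112
  (X=0, U=2, Y=2, W=1, Z=0) weight 1/336
  … 23 more
Group by W:
  weight(W=1) = 5/63
  weight(W=2) = 8/63
Total weight = 5/63 + 8/63 = 13/63
P(W=1 | obs) = 5/63 / 13/63 = 5/13
P(W=2 | obs) = 8/63 / 13/63 = 8/13

P(W = 1 | obs) = 5/13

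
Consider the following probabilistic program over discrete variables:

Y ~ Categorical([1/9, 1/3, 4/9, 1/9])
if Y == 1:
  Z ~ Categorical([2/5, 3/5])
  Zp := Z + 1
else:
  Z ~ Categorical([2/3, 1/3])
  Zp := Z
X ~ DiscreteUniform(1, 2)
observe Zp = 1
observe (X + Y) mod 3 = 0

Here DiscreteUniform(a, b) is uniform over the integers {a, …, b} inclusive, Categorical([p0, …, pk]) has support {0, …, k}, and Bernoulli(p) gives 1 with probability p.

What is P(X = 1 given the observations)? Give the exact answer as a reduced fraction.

P(X = 1 | obs) = 10/19

Enumerate traces; 2 have nonzero weight after conditioning:
  (Y=1, Z=0, X=2) weight 1/15
  (Y=2, Z=1, X=1) weight 2/27
Group by X:
  weight(X=1) = 2/27
  weight(X=2) = 1/15
Total weight = 2/27 + 1/15 = 19/135
P(X=1 | obs) = 2/27 / 19/135 = 10/19
P(X=2 | obs) = 1/15 / 19/135 = 9/19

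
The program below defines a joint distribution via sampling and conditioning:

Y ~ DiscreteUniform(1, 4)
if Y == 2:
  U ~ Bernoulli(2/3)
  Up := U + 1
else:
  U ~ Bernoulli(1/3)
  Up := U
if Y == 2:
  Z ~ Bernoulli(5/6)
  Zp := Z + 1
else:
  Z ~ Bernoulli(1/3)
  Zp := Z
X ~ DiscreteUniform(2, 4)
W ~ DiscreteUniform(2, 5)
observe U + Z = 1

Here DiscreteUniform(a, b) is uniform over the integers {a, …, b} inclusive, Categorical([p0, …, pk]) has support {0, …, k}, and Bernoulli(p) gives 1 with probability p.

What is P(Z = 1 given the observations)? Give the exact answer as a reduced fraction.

Enumerate traces; 96 have nonzero weight after conditioning:
  (Y=1, U=0, Z=1, X=2, W=2) weight 1/216
  (Y=1, U=0, Z=1, X=2, W=3) weight 1/216
  (Y=1, U=0, Z=1, X=2, W=4) weight 1/216
  (Y=1, U=0, Z=1, X=2, W=5) weight 1/216
  (Y=1, U=0, Z=1, X=3, W=2) weight 1/216
  (Y=1, U=0, Z=1, X=3, W=3) weight 1/216
  (Y=1, U=0, Z=1, X=3, W=4) weight 1/216
  (Y=1, U=0, Z=1, X=3, W=5) weight 1/216
  (Y=1, U=1, Z=0, X=2, W=2) weight 1/216
  … 87 more
Group by Z:
  weight(Z=0) = 7/36
  weight(Z=1) = 17/72
Total weight = 7/36 + 17/72 = 31/72
P(Z=0 | obs) = 7/36 / 31/72 = 14/31
P(Z=1 | obs) = 17/72 / 31/72 = 17/31

P(Z = 1 | obs) = 17/31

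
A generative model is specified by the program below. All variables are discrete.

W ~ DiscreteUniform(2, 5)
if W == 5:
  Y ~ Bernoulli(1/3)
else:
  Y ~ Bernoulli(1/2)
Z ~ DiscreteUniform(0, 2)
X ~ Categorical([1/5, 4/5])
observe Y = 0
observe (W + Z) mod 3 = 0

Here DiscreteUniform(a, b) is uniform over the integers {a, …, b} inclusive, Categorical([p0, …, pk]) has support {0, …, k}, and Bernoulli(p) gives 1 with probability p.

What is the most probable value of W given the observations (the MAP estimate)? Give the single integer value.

Enumerate traces; 8 have nonzero weight after conditioning:
  (W=2, Y=0, Z=1, X=0) weight 1/120
  (W=2, Y=0, Z=1, X=1) weight 1/30
  (W=3, Y=0, Z=0, X=0) weight 1/120
  (W=3, Y=0, Z=0, X=1) weight 1/30
  (W=4, Y=0, Z=2, X=0) weight 1/120
  (W=4, Y=0, Z=2, X=1) weight 1/30
  (W=5, Y=0, Z=1, X=0) weight 1/90
  (W=5, Y=0, Z=1, X=1) weight 2/45
Group by W:
  weight(W=2) = 1/24
  weight(W=3) = 1/24
  weight(W=4) = 1/24
  weight(W=5) = 1/18
Total weight = 1/24 + 1/24 + 1/24 + 1/18 = 13/72
P(W=2 | obs) = 1/24 / 13/72 = 3/13
P(W=3 | obs) = 1/24 / 13/72 = 3/13
P(W=4 | obs) = 1/24 / 13/72 = 3/13
P(W=5 | obs) = 1/18 / 13/72 = 4/13
argmax = 5

argmax_v P(W = v | obs) = 5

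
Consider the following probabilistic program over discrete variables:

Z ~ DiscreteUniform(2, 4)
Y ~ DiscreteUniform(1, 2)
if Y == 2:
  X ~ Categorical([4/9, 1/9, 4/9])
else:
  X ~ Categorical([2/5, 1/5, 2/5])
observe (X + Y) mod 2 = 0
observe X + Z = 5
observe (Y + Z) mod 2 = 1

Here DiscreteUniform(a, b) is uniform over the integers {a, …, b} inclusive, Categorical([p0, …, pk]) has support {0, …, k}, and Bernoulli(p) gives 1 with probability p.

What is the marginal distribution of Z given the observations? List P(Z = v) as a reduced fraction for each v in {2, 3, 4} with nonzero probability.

P(Z=3) = 20/29, P(Z=4) = 9/29

Enumerate traces; 2 have nonzero weight after conditioning:
  (Z=3, Y=2, X=2) weight 2/27
  (Z=4, Y=1, X=1) weight 1/30
Group by Z:
  weight(Z=3) = 2/27
  weight(Z=4) = 1/30
Total weight = 2/27 + 1/30 = 29/270
P(Z=3 | obs) = 2/27 / 29/270 = 20/29
P(Z=4 | obs) = 1/30 / 29/270 = 9/29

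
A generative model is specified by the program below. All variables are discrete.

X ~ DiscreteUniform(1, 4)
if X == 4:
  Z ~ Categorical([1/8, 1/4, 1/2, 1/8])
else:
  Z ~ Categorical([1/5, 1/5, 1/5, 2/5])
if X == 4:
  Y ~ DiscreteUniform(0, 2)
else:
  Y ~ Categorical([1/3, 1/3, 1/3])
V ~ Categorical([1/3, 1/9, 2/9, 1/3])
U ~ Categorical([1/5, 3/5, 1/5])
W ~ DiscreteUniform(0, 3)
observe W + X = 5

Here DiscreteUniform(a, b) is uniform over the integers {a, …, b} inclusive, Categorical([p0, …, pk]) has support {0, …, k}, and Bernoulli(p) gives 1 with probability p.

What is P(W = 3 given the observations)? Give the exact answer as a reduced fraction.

Enumerate traces; 432 have nonzero weight after conditioning:
  (X=2, Z=0, Y=0, V=0, U=0, W=3) weight 1/3600
  (X=2, Z=0, Y=0, V=0, U=1, W=3) weight 1/1200
  (X=2, Z=0, Y=0, V=0, U=2, W=3) weight 1/3600
  (X=2, Z=0, Y=0, V=1, U=0, W=3) weight 1/10800
  (X=2, Z=0, Y=0, V=1, U=1, W=3) weight 1/3600
  (X=2, Z=0, Y=0, V=1, U=2, W=3) weight 1/10800
  (X=2, Z=0, Y=0, V=2, U=0, W=3) weight 1/5400
  (X=2, Z=0, Y=0, V=2, U=1, W=3) weight 1/1800
  (X=3, Z=0, Y=0, V=0, U=0, W=2) weight 1/3600
  (X=4, Z=0, Y=0, V=0, U=0, W=1) weight 1/5760
  … 422 more
Group by W:
  weight(W=1) = 1/16
  weight(W=2) = 1/16
  weight(W=3) = 1/16
Total weight = 1/16 + 1/16 + 1/16 = 3/16
P(W=1 | obs) = 1/16 / 3/16 = 1/3
P(W=2 | obs) = 1/16 / 3/16 = 1/3
P(W=3 | obs) = 1/16 / 3/16 = 1/3

P(W = 3 | obs) = 1/3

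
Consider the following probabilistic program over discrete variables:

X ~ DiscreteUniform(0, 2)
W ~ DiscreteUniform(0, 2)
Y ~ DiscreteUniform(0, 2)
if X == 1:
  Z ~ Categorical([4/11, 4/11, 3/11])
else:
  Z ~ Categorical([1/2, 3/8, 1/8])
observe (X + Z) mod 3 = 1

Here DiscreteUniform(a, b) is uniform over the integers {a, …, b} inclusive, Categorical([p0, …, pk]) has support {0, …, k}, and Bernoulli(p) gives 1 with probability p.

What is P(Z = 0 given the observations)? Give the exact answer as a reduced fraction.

Enumerate traces; 27 have nonzero weight after conditioning:
  (X=0, W=0, Y=0, Z=1) weight 1/72
  (X=0, W=0, Y=1, Z=1) weight 1/72
  (X=0, W=0, Y=2, Z=1) weight 1/72
  (X=0, W=1, Y=0, Z=1) weight 1/72
  (X=0, W=1, Y=1, Z=1) weight 1/72
  (X=0, W=1, Y=2, Z=1) weight 1/72
  (X=0, W=2, Y=0, Z=1) weight 1/72
  (X=0, W=2, Y=1, Z=1) weight 1/72
  (X=1, W=0, Y=0, Z=0) weight 4/297
  (X=2, W=0, Y=0, Z=2) weight 1/216
  … 17 more
Group by Z:
  weight(Z=0) = 4/33
  weight(Z=1) = 1/8
  weight(Z=2) = 1/24
Total weight = 4/33 + 1/8 + 1/24 = 19/66
P(Z=0 | obs) = 4/33 / 19/66 = 8/19
P(Z=1 | obs) = 1/8 / 19/66 = 33/76
P(Z=2 | obs) = 1/24 / 19/66 = 11/76

P(Z = 0 | obs) = 8/19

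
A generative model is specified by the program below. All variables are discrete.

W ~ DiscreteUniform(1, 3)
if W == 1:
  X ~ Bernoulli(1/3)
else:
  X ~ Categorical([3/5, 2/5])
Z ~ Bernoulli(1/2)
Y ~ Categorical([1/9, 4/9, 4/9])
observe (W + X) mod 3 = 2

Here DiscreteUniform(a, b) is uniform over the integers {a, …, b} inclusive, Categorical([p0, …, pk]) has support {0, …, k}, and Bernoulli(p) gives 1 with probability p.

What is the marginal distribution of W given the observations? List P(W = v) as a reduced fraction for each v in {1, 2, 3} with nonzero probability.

Enumerate traces; 12 have nonzero weight after conditioning:
  (W=1, X=1, Z=0, Y=0) weight 1/162
  (W=1, X=1, Z=0, Y=1) weight 2/81
  (W=1, X=1, Z=0, Y=2) weight 2/81
  (W=1, X=1, Z=1, Y=0) weight 1/162
  (W=1, X=1, Z=1, Y=1) weight 2/81
  (W=1, X=1, Z=1, Y=2) weight 2/81
  (W=2, X=0, Z=0, Y=0) weight 1/90
  (W=2, X=0, Z=0, Y=1) weight 2/45
  … 4 more
Group by W:
  weight(W=1) = 1/9
  weight(W=2) = 1/5
Total weight = 1/9 + 1/5 = 14/45
P(W=1 | obs) = 1/9 / 14/45 = 5/14
P(W=2 | obs) = 1/5 / 14/45 = 9/14

P(W=1) = 5/14, P(W=2) = 9/14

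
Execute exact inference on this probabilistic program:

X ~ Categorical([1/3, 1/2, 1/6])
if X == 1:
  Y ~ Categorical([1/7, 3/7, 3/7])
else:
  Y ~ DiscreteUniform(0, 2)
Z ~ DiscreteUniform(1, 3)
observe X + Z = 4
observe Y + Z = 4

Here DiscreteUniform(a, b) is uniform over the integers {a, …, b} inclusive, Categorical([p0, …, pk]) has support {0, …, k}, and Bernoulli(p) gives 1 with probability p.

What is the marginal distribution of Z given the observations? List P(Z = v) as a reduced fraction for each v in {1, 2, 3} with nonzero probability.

Enumerate traces; 2 have nonzero weight after conditioning:
  (X=1, Y=1, Z=3) weight 1/14
  (X=2, Y=2, Z=2) weight 1/54
Group by Z:
  weight(Z=2) = 1/54
  weight(Z=3) = 1/14
Total weight = 1/54 + 1/14 = 17/189
P(Z=2 | obs) = 1/54 / 17/189 = 7/34
P(Z=3 | obs) = 1/14 / 17/189 = 27/34

P(Z=2) = 7/34, P(Z=3) = 27/34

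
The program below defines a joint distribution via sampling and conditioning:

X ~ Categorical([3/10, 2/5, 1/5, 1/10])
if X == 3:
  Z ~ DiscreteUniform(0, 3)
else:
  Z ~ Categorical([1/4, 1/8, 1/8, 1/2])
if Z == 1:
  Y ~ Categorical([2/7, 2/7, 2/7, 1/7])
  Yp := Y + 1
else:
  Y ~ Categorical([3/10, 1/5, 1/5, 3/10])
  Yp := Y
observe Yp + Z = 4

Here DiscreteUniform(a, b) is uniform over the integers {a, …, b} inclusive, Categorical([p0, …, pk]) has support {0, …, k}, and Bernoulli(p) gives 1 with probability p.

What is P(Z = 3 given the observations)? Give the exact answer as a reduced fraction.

P(Z = 3 | obs) = 266/453

Enumerate traces; 12 have nonzero weight after conditioning:
  (X=0, Z=1, Y=2) weight 3/280
  (X=0, Z=2, Y=2) weight 3/400
  (X=0, Z=3, Y=1) weight 3/100
  (X=1, Z=1, Y=2) weight 1/70
  (X=1, Z=2, Y=2) weight 1/100
  (X=1, Z=3, Y=1) weight 1/25
  (X=2, Z=1, Y=2) weight 1/140
  (X=2, Z=2, Y=2) weight 1/200
  … 4 more
Group by Z:
  weight(Z=1) = 11/280
  weight(Z=2) = 11/400
  weight(Z=3) = 19/200
Total weight = 11/280 + 11/400 + 19/200 = 453/2800
P(Z=1 | obs) = 11/280 / 453/2800 = 110/453
P(Z=2 | obs) = 11/400 / 453/2800 = 77/453
P(Z=3 | obs) = 19/200 / 453/2800 = 266/453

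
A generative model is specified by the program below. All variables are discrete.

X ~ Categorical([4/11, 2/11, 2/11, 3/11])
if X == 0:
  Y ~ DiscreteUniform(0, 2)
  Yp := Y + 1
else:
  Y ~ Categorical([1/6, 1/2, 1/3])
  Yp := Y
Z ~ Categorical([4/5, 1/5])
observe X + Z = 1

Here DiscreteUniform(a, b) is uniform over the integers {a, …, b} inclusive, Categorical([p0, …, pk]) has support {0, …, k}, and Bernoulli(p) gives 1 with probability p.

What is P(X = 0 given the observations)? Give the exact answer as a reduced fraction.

P(X = 0 | obs) = 1/3

Enumerate traces; 6 have nonzero weight after conditioning:
  (X=0, Y=0, Z=1) weight 4/165
  (X=0, Y=1, Z=1) weight 4/165
  (X=0, Y=2, Z=1) weight 4/165
  (X=1, Y=0, Z=0) weight 4/165
  (X=1, Y=1, Z=0) weight 4/55
  (X=1, Y=2, Z=0) weight 8/165
Group by X:
  weight(X=0) = 4/55
  weight(X=1) = 8/55
Total weight = 4/55 + 8/55 = 12/55
P(X=0 | obs) = 4/55 / 12/55 = 1/3
P(X=1 | obs) = 8/55 / 12/55 = 2/3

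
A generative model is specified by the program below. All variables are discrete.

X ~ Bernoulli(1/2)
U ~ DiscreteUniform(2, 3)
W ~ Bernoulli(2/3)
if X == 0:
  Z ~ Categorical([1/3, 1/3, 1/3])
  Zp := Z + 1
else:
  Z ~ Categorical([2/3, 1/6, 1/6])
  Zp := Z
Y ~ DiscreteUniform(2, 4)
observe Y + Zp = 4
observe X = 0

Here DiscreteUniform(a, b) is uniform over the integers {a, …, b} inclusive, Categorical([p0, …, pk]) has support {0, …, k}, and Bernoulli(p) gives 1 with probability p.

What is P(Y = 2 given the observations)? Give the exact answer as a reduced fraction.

Enumerate traces; 8 have nonzero weight after conditioning:
  (X=0, U=2, W=0, Z=0, Y=3) weight 1/108
  (X=0, U=2, W=0, Z=1, Y=2) weight 1/108
  (X=0, U=2, W=1, Z=0, Y=3) weight 1/54
  (X=0, U=2, W=1, Z=1, Y=2) weight 1/54
  (X=0, U=3, W=0, Z=0, Y=3) weight 1/108
  (X=0, U=3, W=0, Z=1, Y=2) weight 1/108
  (X=0, U=3, W=1, Z=0, Y=3) weight 1/54
  (X=0, U=3, W=1, Z=1, Y=2) weight 1/54
Group by Y:
  weight(Y=2) = 1/18
  weight(Y=3) = 1/18
Total weight = 1/18 + 1/18 = 1/9
P(Y=2 | obs) = 1/18 / 1/9 = 1/2
P(Y=3 | obs) = 1/18 / 1/9 = 1/2

P(Y = 2 | obs) = 1/2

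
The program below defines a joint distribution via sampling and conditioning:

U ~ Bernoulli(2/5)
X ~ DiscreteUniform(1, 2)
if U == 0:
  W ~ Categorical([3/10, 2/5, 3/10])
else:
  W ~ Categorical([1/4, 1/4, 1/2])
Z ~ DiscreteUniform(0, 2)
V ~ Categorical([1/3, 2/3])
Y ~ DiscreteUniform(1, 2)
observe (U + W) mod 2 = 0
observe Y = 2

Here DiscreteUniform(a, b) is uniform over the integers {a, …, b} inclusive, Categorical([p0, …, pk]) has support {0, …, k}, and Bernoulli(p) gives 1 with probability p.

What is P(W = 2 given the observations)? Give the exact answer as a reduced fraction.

P(W = 2 | obs) = 9/23

Enumerate traces; 36 have nonzero weight after conditioning:
  (U=0, X=1, W=0, Z=0, V=0, Y=2) weight 1/200
  (U=0, X=1, W=0, Z=0, V=1, Y=2) weight 1/100
  (U=0, X=1, W=0, Z=1, V=0, Y=2) weight 1/200
  (U=0, X=1, W=0, Z=1, V=1, Y=2) weight 1/100
  (U=0, X=1, W=0, Z=2, V=0, Y=2) weight 1/200
  (U=0, X=1, W=0, Z=2, V=1, Y=2) weight 1/100
  (U=0, X=1, W=2, Z=0, V=0, Y=2) weight 1/200
  (U=0, X=1, W=2, Z=0, V=1, Y=2) weight 1/100
  (U=1, X=1, W=1, Z=0, V=0, Y=2) weight 1/360
  … 27 more
Group by W:
  weight(W=0) = 9/100
  weight(W=1) = 1/20
  weight(W=2) = 9/100
Total weight = 9/100 + 1/20 + 9/100 = 23/100
P(W=0 | obs) = 9/100 / 23/100 = 9/23
P(W=1 | obs) = 1/20 / 23/100 = 5/23
P(W=2 | obs) = 9/100 / 23/100 = 9/23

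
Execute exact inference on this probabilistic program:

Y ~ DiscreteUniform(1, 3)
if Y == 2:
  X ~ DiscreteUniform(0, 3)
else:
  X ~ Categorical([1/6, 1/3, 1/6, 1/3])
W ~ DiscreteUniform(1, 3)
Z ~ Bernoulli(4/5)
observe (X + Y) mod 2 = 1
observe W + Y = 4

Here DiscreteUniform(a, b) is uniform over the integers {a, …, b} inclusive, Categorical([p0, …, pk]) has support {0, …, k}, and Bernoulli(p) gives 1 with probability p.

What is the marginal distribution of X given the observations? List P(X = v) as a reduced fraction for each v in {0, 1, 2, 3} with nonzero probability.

P(X=0) = 2/7, P(X=1) = 3/14, P(X=2) = 2/7, P(X=3) = 3/14

Enumerate traces; 12 have nonzero weight after conditioning:
  (Y=1, X=0, W=3, Z=0) weight 1/270
  (Y=1, X=0, W=3, Z=1) weight 2/135
  (Y=1, X=2, W=3, Z=0) weight 1/270
  (Y=1, X=2, W=3, Z=1) weight 2/135
  (Y=2, X=1, W=2, Z=0) weight 1/180
  (Y=2, X=1, W=2, Z=1) weight 1/45
  (Y=2, X=3, W=2, Z=0) weight 1/180
  (Y=2, X=3, W=2, Z=1) weight 1/45
  … 4 more
Group by X:
  weight(X=0) = 1/27
  weight(X=1) = 1/36
  weight(X=2) = 1/27
  weight(X=3) = 1/36
Total weight = 1/27 + 1/36 + 1/27 + 1/36 = 7/54
P(X=0 | obs) = 1/27 / 7/54 = 2/7
P(X=1 | obs) = 1/36 / 7/54 = 3/14
P(X=2 | obs) = 1/27 / 7/54 = 2/7
P(X=3 | obs) = 1/36 / 7/54 = 3/14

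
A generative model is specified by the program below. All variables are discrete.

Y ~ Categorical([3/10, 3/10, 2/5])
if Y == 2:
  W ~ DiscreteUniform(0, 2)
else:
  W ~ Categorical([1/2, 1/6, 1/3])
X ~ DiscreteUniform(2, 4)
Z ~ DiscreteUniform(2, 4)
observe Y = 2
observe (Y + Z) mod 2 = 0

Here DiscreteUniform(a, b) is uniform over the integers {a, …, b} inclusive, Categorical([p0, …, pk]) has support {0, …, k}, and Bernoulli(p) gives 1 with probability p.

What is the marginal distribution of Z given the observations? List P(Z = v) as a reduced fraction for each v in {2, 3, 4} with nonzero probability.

Enumerate traces; 18 have nonzero weight after conditioning:
  (Y=2, W=0, X=2, Z=2) weight 2/135
  (Y=2, W=0, X=2, Z=4) weight 2/135
  (Y=2, W=0, X=3, Z=2) weight 2/135
  (Y=2, W=0, X=3, Z=4) weight 2/135
  (Y=2, W=0, X=4, Z=2) weight 2/135
  (Y=2, W=0, X=4, Z=4) weight 2/135
  (Y=2, W=1, X=2, Z=2) weight 2/135
  (Y=2, W=1, X=2, Z=4) weight 2/135
  … 10 more
Group by Z:
  weight(Z=2) = 2/15
  weight(Z=4) = 2/15
Total weight = 2/15 + 2/15 = 4/15
P(Z=2 | obs) = 2/15 / 4/15 = 1/2
P(Z=4 | obs) = 2/15 / 4/15 = 1/2

P(Z=2) = 1/2, P(Z=4) = 1/2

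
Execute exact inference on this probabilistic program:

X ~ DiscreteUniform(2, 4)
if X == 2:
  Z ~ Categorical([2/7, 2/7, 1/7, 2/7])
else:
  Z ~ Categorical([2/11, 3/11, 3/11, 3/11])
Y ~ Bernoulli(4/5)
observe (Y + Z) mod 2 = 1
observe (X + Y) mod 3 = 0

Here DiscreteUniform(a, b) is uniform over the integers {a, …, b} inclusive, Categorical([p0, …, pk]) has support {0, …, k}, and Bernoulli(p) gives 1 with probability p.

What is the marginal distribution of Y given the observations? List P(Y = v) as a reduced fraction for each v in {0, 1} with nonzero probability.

P(Y=0) = 7/29, P(Y=1) = 22/29

Enumerate traces; 4 have nonzero weight after conditioning:
  (X=2, Z=0, Y=1) weight 8/105
  (X=2, Z=2, Y=1) weight 4/105
  (X=3, Z=1, Y=0) weight 1/55
  (X=3, Z=3, Y=0) weight 1/55
Group by Y:
  weight(Y=0) = 2/55
  weight(Y=1) = 4/35
Total weight = 2/55 + 4/35 = 58/385
P(Y=0 | obs) = 2/55 / 58/385 = 7/29
P(Y=1 | obs) = 4/35 / 58/385 = 22/29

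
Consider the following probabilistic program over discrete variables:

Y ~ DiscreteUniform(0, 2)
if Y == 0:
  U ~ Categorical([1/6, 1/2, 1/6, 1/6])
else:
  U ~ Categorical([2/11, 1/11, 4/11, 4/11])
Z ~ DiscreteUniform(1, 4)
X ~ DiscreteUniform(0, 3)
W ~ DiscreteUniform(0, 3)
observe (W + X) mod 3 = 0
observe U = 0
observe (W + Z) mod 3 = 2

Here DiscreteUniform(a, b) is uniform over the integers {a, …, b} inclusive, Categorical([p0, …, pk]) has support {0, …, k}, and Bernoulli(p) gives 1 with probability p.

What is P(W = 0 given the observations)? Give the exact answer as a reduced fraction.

P(W = 0 | obs) = 2/7

Enumerate traces; 21 have nonzero weight after conditioning:
  (Y=0, U=0, Z=1, X=2, W=1) weight 1/1152
  (Y=0, U=0, Z=2, X=0, W=0) weight 1/1152
  (Y=0, U=0, Z=2, X=0, W=3) weight 1/1152
  (Y=0, U=0, Z=2, X=3, W=0) weight 1/1152
  (Y=0, U=0, Z=2, X=3, W=3) weight 1/1152
  (Y=0, U=0, Z=3, X=1, W=2) weight 1/1152
  (Y=0, U=0, Z=4, X=2, W=1) weight 1/1152
  (Y=1, U=0, Z=1, X=2, W=1) weight 1/1056
  … 13 more
Group by W:
  weight(W=0) = 35/6336
  weight(W=1) = 35/6336
  weight(W=2) = 35/12672
  weight(W=3) = 35/6336
Total weight = 35/6336 + 35/6336 + 35/12672 + 35/6336 = 245/12672
P(W=0 | obs) = 35/6336 / 245/12672 = 2/7
P(W=1 | obs) = 35/6336 / 245/12672 = 2/7
P(W=2 | obs) = 35/12672 / 245/12672 = 1/7
P(W=3 | obs) = 35/6336 / 245/12672 = 2/7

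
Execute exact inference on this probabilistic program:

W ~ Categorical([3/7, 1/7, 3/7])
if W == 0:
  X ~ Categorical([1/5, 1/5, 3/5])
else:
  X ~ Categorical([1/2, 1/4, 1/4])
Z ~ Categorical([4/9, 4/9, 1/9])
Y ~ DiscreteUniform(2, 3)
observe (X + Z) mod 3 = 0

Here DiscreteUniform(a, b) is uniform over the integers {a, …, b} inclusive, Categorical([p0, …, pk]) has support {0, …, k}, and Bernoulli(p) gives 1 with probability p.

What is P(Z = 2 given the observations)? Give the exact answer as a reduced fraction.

P(Z = 2 | obs) = 2/29

Enumerate traces; 18 have nonzero weight after conditioning:
  (W=0, X=0, Z=0, Y=2) weight 2/105
  (W=0, X=0, Z=0, Y=3) weight 2/105
  (W=0, X=1, Z=2, Y=2) weight 1/210
  (W=0, X=1, Z=2, Y=3) weight 1/210
  (W=0, X=2, Z=1, Y=2) weight 2/35
  (W=0, X=2, Z=1, Y=3) weight 2/35
  (W=1, X=0, Z=0, Y=2) weight 1/63
  (W=1, X=0, Z=0, Y=3) weight 1/63
  … 10 more
Group by Z:
  weight(Z=0) = 52/315
  weight(Z=1) = 8/45
  weight(Z=2) = 8/315
Total weight = 52/315 + 8/45 + 8/315 = 116/315
P(Z=0 | obs) = 52/315 / 116/315 = 13/29
P(Z=1 | obs) = 8/45 / 116/315 = 14/29
P(Z=2 | obs) = 8/315 / 116/315 = 2/29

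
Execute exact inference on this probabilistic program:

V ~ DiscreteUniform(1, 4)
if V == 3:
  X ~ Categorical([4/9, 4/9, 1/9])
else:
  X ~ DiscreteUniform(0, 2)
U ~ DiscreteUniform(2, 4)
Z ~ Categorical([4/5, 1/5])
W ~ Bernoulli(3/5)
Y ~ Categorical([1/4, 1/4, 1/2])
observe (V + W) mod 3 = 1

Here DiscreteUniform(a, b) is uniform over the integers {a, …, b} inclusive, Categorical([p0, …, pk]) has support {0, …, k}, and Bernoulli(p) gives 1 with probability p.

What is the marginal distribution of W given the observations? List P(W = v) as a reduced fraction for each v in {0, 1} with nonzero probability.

Enumerate traces; 162 have nonzero weight after conditioning:
  (V=1, X=0, U=2, Z=0, W=0, Y=0) weight 1/450
  (V=1, X=0, U=2, Z=0, W=0, Y=1) weight 1/450
  (V=1, X=0, U=2, Z=0, W=0, Y=2) weight 1/225
  (V=1, X=0, U=2, Z=1, W=0, Y=0) weight 1/1800
  (V=1, X=0, U=2, Z=1, W=0, Y=1) weight 1/1800
  (V=1, X=0, U=2, Z=1, W=0, Y=2) weight 1/900
  (V=1, X=0, U=3, Z=0, W=0, Y=0) weight 1/450
  (V=1, X=0, U=3, Z=0, W=0, Y=1) weight 1/450
  (V=3, X=0, U=2, Z=0, W=1, Y=0) weight 1/225
  … 153 more
Group by W:
  weight(W=0) = 1/5
  weight(W=1) = 3/20
Total weight = 1/5 + 3/20 = 7/20
P(W=0 | obs) = 1/5 / 7/20 = 4/7
P(W=1 | obs) = 3/20 / 7/20 = 3/7

P(W=0) = 4/7, P(W=1) = 3/7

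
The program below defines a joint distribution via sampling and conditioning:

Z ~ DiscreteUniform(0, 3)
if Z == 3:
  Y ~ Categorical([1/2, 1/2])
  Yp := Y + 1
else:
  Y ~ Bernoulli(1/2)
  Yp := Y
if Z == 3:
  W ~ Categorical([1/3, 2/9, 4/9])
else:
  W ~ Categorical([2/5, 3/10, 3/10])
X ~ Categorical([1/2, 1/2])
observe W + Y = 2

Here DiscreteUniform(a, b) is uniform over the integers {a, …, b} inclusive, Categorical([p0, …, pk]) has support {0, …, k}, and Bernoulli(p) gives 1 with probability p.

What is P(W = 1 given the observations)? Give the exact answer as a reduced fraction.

P(W = 1 | obs) = 101/222

Enumerate traces; 16 have nonzero weight after conditioning:
  (Z=0, Y=0, W=2, X=0) weight 3/160
  (Z=0, Y=0, W=2, X=1) weight 3/160
  (Z=0, Y=1, W=1, X=0) weight 3/160
  (Z=0, Y=1, W=1, X=1) weight 3/160
  (Z=1, Y=0, W=2, X=0) weight 3/160
  (Z=1, Y=0, W=2, X=1) weight 3/160
  (Z=1, Y=1, W=1, X=0) weight 3/160
  (Z=1, Y=1, W=1, X=1) weight 3/160
  … 8 more
Group by W:
  weight(W=1) = 101/720
  weight(W=2) = 121/720
Total weight = 101/720 + 121/720 = 37/120
P(W=1 | obs) = 101/720 / 37/120 = 101/222
P(W=2 | obs) = 121/720 / 37/120 = 121/222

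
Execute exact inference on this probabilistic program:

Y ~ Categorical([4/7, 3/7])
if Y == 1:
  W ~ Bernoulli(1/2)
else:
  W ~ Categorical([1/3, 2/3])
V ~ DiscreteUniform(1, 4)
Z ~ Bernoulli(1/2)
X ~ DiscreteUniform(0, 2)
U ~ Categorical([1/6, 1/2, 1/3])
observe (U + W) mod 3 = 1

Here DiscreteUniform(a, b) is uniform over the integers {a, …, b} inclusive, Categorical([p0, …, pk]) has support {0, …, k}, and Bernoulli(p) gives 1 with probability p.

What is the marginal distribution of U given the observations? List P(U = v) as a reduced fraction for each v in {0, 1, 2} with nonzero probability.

Enumerate traces; 96 have nonzero weight after conditioning:
  (Y=0, W=0, V=1, Z=0, X=0, U=1) weight 1/252
  (Y=0, W=0, V=1, Z=0, X=1, U=1) weight 1/252
  (Y=0, W=0, V=1, Z=0, X=2, U=1) weight 1/252
  (Y=0, W=0, V=1, Z=1, X=0, U=1) weight 1/252
  (Y=0, W=0, V=1, Z=1, X=1, U=1) weight 1/252
  (Y=0, W=0, V=1, Z=1, X=2, U=1) weight 1/252
  (Y=0, W=0, V=2, Z=0, X=0, U=1) weight 1/252
  (Y=0, W=0, V=2, Z=0, X=1, U=1) weight 1/252
  (Y=0, W=1, V=1, Z=0, X=0, U=0) weight 1/378
  … 87 more
Group by U:
  weight(U=0) = 25/252
  weight(U=1) = 17/84
Total weight = 25/252 + 17/84 = 19/63
P(U=0 | obs) = 25/252 / 19/63 = 25/76
P(U=1 | obs) = 17/84 / 19/63 = 51/76

P(U=0) = 25/76, P(U=1) = 51/76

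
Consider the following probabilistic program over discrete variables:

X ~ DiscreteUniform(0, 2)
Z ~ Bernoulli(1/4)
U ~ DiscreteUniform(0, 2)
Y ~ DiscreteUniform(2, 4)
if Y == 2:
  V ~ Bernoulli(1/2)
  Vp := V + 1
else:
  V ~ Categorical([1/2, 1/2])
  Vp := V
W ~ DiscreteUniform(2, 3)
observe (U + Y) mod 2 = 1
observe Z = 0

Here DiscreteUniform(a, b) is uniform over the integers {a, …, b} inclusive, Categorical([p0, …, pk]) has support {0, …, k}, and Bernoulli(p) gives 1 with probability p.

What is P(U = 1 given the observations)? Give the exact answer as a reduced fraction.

Enumerate traces; 48 have nonzero weight after conditioning:
  (X=0, Z=0, U=0, Y=3, V=0, W=2) weight 1/144
  (X=0, Z=0, U=0, Y=3, V=0, W=3) weight 1/144
  (X=0, Z=0, U=0, Y=3, V=1, W=2) weight 1/144
  (X=0, Z=0, U=0, Y=3, V=1, W=3) weight 1/144
  (X=0, Z=0, U=1, Y=2, V=0, W=2) weight 1/144
  (X=0, Z=0, U=1, Y=2, V=0, W=3) weight 1/144
  (X=0, Z=0, U=1, Y=2, V=1, W=2) weight 1/144
  (X=0, Z=0, U=1, Y=2, V=1, W=3) weight 1/144
  (X=0, Z=0, U=2, Y=3, V=0, W=2) weight 1/144
  … 39 more
Group by U:
  weight(U=0) = 1/12
  weight(U=1) = 1/6
  weight(U=2) = 1/12
Total weight = 1/12 + 1/6 + 1/12 = 1/3
P(U=0 | obs) = 1/12 / 1/3 = 1/4
P(U=1 | obs) = 1/6 / 1/3 = 1/2
P(U=2 | obs) = 1/12 / 1/3 = 1/4

P(U = 1 | obs) = 1/2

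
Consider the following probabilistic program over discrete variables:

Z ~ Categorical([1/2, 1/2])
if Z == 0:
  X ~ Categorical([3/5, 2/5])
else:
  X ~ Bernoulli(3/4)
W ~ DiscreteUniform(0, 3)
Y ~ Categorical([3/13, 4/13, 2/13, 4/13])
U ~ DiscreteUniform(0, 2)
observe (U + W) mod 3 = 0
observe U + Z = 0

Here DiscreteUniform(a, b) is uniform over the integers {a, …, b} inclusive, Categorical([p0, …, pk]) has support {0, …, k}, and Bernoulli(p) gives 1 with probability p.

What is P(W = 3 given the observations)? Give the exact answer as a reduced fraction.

Enumerate traces; 16 have nonzero weight after conditioning:
  (Z=0, X=0, W=0, Y=0, U=0) weight 3/520
  (Z=0, X=0, W=0, Y=1, U=0) weight 1/130
  (Z=0, X=0, W=0, Y=2, U=0) weight 1/260
  (Z=0, X=0, W=0, Y=3, U=0) weight 1/130
  (Z=0, X=0, W=3, Y=0, U=0) weight 3/520
  (Z=0, X=0, W=3, Y=1, U=0) weight 1/130
  (Z=0, X=0, W=3, Y=2, U=0) weight 1/260
  (Z=0, X=0, W=3, Y=3, U=0) weight 1/130
  … 8 more
Group by W:
  weight(W=0) = 1/24
  weight(W=3) = 1/24
Total weight = 1/24 + 1/24 = 1/12
P(W=0 | obs) = 1/24 / 1/12 = 1/2
P(W=3 | obs) = 1/24 / 1/12 = 1/2

P(W = 3 | obs) = 1/2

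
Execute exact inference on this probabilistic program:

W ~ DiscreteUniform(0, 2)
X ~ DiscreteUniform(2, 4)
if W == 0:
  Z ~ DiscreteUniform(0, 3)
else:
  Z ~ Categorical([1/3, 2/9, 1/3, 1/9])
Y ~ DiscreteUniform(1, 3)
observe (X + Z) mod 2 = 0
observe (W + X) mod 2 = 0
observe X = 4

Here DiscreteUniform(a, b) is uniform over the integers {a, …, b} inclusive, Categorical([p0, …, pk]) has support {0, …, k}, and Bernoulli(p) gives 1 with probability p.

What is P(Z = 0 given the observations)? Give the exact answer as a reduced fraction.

Enumerate traces; 12 have nonzero weight after conditioning:
  (W=0, X=4, Z=0, Y=1) weight 1/108
  (W=0, X=4, Z=0, Y=2) weight 1/108
  (W=0, X=4, Z=0, Y=3) weight 1/108
  (W=0, X=4, Z=2, Y=1) weight 1/108
  (W=0, X=4, Z=2, Y=2) weight 1/108
  (W=0, X=4, Z=2, Y=3) weight 1/108
  (W=2, X=4, Z=0, Y=1) weight 1/81
  (W=2, X=4, Z=0, Y=2) weight 1/81
  … 4 more
Group by Z:
  weight(Z=0) = 7/108
  weight(Z=2) = 7/108
Total weight = 7/108 + 7/108 = 7/54
P(Z=0 | obs) = 7/108 / 7/54 = 1/2
P(Z=2 | obs) = 7/108 / 7/54 = 1/2

P(Z = 0 | obs) = 1/2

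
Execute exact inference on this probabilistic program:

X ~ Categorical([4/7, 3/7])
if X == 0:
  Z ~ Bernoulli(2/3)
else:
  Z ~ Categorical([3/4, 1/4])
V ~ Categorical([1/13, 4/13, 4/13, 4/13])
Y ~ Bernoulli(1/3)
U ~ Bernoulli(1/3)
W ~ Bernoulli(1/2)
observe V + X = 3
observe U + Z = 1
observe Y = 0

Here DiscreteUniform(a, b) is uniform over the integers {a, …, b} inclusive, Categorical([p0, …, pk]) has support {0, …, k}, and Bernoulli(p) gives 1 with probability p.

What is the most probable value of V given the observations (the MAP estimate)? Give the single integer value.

Enumerate traces; 8 have nonzero weight after conditioning:
  (X=0, Z=0, V=3, Y=0, U=1, W=0) weight 16/2457
  (X=0, Z=0, V=3, Y=0, U=1, W=1) weight 16/2457
  (X=0, Z=1, V=3, Y=0, U=0, W=0) weight 64/2457
  (X=0, Z=1, V=3, Y=0, U=0, W=1) weight 64/2457
  (X=1, Z=0, V=2, Y=0, U=1, W=0) weight 1/91
  (X=1, Z=0, V=2, Y=0, U=1, W=1) weight 1/91
  (X=1, Z=1, V=2, Y=0, U=0, W=0) weight 2/273
  (X=1, Z=1, V=2, Y=0, U=0, W=1) weight 2/273
Group by V:
  weight(V=2) = 10/273
  weight(V=3) = 160/2457
Total weight = 10/273 + 160/2457 = 250/2457
P(V=2 | obs) = 10/273 / 250/2457 = 9/25
P(V=3 | obs) = 160/2457 / 250/2457 = 16/25
argmax = 3

argmax_v P(V = v | obs) = 3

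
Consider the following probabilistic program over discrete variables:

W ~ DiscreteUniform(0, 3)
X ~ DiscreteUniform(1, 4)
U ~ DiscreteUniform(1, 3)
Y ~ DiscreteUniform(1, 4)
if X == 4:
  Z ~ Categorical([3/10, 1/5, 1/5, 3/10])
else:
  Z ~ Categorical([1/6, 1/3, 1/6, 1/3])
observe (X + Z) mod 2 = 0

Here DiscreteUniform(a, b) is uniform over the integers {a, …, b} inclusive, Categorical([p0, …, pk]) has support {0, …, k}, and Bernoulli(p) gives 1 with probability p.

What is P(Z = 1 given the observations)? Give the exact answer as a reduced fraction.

Enumerate traces; 384 have nonzero weight after conditioning:
  (W=0, X=1, U=1, Y=1, Z=1) weight 1/576
  (W=0, X=1, U=1, Y=1, Z=3) weight 1/576
  (W=0, X=1, U=1, Y=2, Z=1) weight 1/576
  (W=0, X=1, U=1, Y=2, Z=3) weight 1/576
  (W=0, X=1, U=1, Y=3, Z=1) weight 1/576
  (W=0, X=1, U=1, Y=3, Z=3) weight 1/576
  (W=0, X=1, U=1, Y=4, Z=1) weight 1/576
  (W=0, X=1, U=1, Y=4, Z=3) weight 1/576
  (W=0, X=2, U=1, Y=1, Z=0) weight 1/1152
  (W=0, X=2, U=1, Y=1, Z=2) weight 1/1152
  … 374 more
Group by Z:
  weight(Z=0) = 7/60
  weight(Z=1) = 1/6
  weight(Z=2) = 11/120
  weight(Z=3) = 1/6
Total weight = 7/60 + 1/6 + 11/120 + 1/6 = 13/24
P(Z=0 | obs) = 7/60 / 13/24 = 14/65
P(Z=1 | obs) = 1/6 / 13/24 = 4/13
P(Z=2 | obs) = 11/120 / 13/24 = 11/65
P(Z=3 | obs) = 1/6 / 13/24 = 4/13

P(Z = 1 | obs) = 4/13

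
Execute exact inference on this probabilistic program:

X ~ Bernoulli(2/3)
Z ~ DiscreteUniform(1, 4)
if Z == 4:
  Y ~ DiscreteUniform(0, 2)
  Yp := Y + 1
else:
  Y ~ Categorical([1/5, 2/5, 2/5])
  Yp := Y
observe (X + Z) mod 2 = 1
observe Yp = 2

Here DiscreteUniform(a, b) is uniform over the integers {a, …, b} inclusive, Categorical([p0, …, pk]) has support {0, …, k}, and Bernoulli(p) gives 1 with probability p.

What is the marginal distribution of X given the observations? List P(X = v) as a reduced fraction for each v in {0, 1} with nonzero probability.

Enumerate traces; 4 have nonzero weight after conditioning:
  (X=0, Z=1, Y=2) weight 1/30
  (X=0, Z=3, Y=2) weight 1/30
  (X=1, Z=2, Y=2) weight 1/15
  (X=1, Z=4, Y=1) weight 1/18
Group by X:
  weight(X=0) = 1/15
  weight(X=1) = 11/90
Total weight = 1/15 + 11/90 = 17/90
P(X=0 | obs) = 1/15 / 17/90 = 6/17
P(X=1 | obs) = 11/90 / 17/90 = 11/17

P(X=0) = 6/17, P(X=1) = 11/17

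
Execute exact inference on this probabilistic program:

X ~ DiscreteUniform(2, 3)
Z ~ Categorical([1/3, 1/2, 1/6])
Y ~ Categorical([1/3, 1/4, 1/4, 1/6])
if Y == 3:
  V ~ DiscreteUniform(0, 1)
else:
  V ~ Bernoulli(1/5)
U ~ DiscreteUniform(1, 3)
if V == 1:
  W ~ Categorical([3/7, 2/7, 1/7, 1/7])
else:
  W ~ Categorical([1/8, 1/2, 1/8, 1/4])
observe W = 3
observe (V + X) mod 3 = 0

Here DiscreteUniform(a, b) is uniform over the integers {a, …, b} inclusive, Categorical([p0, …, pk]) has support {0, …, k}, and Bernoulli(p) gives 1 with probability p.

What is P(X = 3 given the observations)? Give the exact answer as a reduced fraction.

Enumerate traces; 72 have nonzero weight after conditioning:
  (X=2, Z=0, Y=0, V=1, U=1, W=3) weight 1/1890
  (X=2, Z=0, Y=0, V=1, U=2, W=3) weight 1/1890
  (X=2, Z=0, Y=0, V=1, U=3, W=3) weight 1/1890
  (X=2, Z=0, Y=1, V=1, U=1, W=3) weight 1/2520
  (X=2, Z=0, Y=1, V=1, U=2, W=3) weight 1/2520
  (X=2, Z=0, Y=1, V=1, U=3, W=3) weight 1/2520
  (X=2, Z=0, Y=2, V=1, U=1, W=3) weight 1/2520
  (X=2, Z=0, Y=2, V=1, U=2, W=3) weight 1/2520
  (X=3, Z=0, Y=0, V=0, U=1, W=3) weight 1/270
  … 63 more
Group by X:
  weight(X=2) = 1/56
  weight(X=3) = 3/32
Total weight = 1/56 + 3/32 = 25/224
P(X=2 | obs) = 1/56 / 25/224 = 4/25
P(X=3 | obs) = 3/32 / 25/224 = 21/25

P(X = 3 | obs) = 21/25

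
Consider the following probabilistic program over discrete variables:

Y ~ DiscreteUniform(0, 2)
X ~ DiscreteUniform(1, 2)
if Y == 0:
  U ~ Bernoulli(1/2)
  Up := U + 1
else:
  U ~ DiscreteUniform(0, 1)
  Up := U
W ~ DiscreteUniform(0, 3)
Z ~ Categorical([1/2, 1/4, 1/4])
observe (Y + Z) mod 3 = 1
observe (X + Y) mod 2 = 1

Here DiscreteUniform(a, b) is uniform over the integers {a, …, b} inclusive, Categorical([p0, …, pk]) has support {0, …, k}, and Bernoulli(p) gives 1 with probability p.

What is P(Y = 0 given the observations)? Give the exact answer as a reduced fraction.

Enumerate traces; 24 have nonzero weight after conditioning:
  (Y=0, X=1, U=0, W=0, Z=1) weight 1/192
  (Y=0, X=1, U=0, W=1, Z=1) weight 1/192
  (Y=0, X=1, U=0, W=2, Z=1) weight 1/192
  (Y=0, X=1, U=0, W=3, Z=1) weight 1/192
  (Y=0, X=1, U=1, W=0, Z=1) weight 1/192
  (Y=0, X=1, U=1, W=1, Z=1) weight 1/192
  (Y=0, X=1, U=1, W=2, Z=1) weight 1/192
  (Y=0, X=1, U=1, W=3, Z=1) weight 1/192
  (Y=1, X=2, U=0, W=0, Z=0) weight 1/96
  (Y=2, X=1, U=0, W=0, Z=2) weight 1/192
  … 14 more
Group by Y:
  weight(Y=0) = 1/24
  weight(Y=1) = 1/12
  weight(Y=2) = 1/24
Total weight = 1/24 + 1/12 + 1/24 = 1/6
P(Y=0 | obs) = 1/24 / 1/6 = 1/4
P(Y=1 | obs) = 1/12 / 1/6 = 1/2
P(Y=2 | obs) = 1/24 / 1/6 = 1/4

P(Y = 0 | obs) = 1/4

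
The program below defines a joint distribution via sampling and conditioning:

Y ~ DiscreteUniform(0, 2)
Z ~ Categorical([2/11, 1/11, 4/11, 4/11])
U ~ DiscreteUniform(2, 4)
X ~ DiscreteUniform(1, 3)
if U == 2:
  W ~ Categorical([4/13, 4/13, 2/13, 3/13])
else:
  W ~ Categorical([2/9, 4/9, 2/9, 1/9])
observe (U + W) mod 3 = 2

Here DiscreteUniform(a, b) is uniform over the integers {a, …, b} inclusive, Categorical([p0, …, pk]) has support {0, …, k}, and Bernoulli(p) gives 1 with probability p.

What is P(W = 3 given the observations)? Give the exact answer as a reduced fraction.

P(W = 3 | obs) = 9/47

Enumerate traces; 144 have nonzero weight after conditioning:
  (Y=0, Z=0, U=2, X=1, W=0) weight 8/3861
  (Y=0, Z=0, U=2, X=1, W=3) weight 2/1287
  (Y=0, Z=0, U=2, X=2, W=0) weight 8/3861
  (Y=0, Z=0, U=2, X=2, W=3) weight 2/1287
  (Y=0, Z=0, U=2, X=3, W=0) weight 8/3861
  (Y=0, Z=0, U=2, X=3, W=3) weight 2/1287
  (Y=0, Z=0, U=3, X=1, W=2) weight 4/2673
  (Y=0, Z=0, U=3, X=2, W=2) weight 4/2673
  (Y=0, Z=0, U=4, X=1, W=1) weight 8/2673
  … 135 more
Group by W:
  weight(W=0) = 4/39
  weight(W=1) = 4/27
  weight(W=2) = 2/27
  weight(W=3) = 1/13
Total weight = 4/39 + 4/27 + 2/27 + 1/13 = 47/117
P(W=0 | obs) = 4/39 / 47/117 = 12/47
P(W=1 | obs) = 4/27 / 47/117 = 52/141
P(W=2 | obs) = 2/27 / 47/117 = 26/141
P(W=3 | obs) = 1/13 / 47/117 = 9/47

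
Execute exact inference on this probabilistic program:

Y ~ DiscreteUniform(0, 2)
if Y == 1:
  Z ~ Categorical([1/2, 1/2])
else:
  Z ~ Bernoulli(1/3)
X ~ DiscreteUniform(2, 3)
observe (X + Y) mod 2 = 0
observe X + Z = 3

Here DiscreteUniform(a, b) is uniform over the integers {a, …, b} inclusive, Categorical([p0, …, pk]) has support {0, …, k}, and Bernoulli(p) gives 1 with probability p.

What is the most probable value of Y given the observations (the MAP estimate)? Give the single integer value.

Enumerate traces; 3 have nonzero weight after conditioning:
  (Y=0, Z=1, X=2) weight 1/18
  (Y=1, Z=0, X=3) weight 1/12
  (Y=2, Z=1, X=2) weight 1/18
Group by Y:
  weight(Y=0) = 1/18
  weight(Y=1) = 1/12
  weight(Y=2) = 1/18
Total weight = 1/18 + 1/12 + 1/18 = 7/36
P(Y=0 | obs) = 1/18 / 7/36 = 2/7
P(Y=1 | obs) = 1/12 / 7/36 = 3/7
P(Y=2 | obs) = 1/18 / 7/36 = 2/7
argmax = 1

argmax_v P(Y = v | obs) = 1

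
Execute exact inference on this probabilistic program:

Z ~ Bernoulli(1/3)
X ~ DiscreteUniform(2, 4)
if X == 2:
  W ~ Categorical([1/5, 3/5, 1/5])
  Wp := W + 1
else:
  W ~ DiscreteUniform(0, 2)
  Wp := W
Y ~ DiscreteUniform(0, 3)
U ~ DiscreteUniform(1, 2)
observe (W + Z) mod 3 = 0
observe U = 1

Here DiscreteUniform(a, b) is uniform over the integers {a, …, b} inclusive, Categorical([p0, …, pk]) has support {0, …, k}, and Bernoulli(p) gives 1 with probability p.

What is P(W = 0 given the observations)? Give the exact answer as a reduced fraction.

P(W = 0 | obs) = 2/3

Enumerate traces; 24 have nonzero weight after conditioning:
  (Z=0, X=2, W=0, Y=0, U=1) weight 1/180
  (Z=0, X=2, W=0, Y=1, U=1) weight 1/180
  (Z=0, X=2, W=0, Y=2, U=1) weight 1/180
  (Z=0, X=2, W=0, Y=3, U=1) weight 1/180
  (Z=0, X=3, W=0, Y=0, U=1) weight 1/108
  (Z=0, X=3, W=0, Y=1, U=1) weight 1/108
  (Z=0, X=3, W=0, Y=2, U=1) weight 1/108
  (Z=0, X=3, W=0, Y=3, U=1) weight 1/108
  (Z=1, X=2, W=2, Y=0, U=1) weight 1/360
  … 15 more
Group by W:
  weight(W=0) = 13/135
  weight(W=2) = 13/270
Total weight = 13/135 + 13/270 = 13/90
P(W=0 | obs) = 13/135 / 13/90 = 2/3
P(W=2 | obs) = 13/270 / 13/90 = 1/3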